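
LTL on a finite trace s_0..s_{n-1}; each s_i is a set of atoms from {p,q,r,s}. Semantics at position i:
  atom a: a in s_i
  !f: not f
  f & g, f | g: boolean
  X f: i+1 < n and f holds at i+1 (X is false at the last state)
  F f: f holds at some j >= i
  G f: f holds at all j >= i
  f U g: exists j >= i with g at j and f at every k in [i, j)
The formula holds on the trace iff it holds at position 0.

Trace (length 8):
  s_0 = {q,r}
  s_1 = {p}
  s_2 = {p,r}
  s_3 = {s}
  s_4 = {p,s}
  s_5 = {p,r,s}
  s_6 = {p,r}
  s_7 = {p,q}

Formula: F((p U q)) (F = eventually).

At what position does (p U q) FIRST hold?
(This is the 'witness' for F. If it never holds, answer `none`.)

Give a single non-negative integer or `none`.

Answer: 0

Derivation:
s_0={q,r}: (p U q)=True p=False q=True
s_1={p}: (p U q)=False p=True q=False
s_2={p,r}: (p U q)=False p=True q=False
s_3={s}: (p U q)=False p=False q=False
s_4={p,s}: (p U q)=True p=True q=False
s_5={p,r,s}: (p U q)=True p=True q=False
s_6={p,r}: (p U q)=True p=True q=False
s_7={p,q}: (p U q)=True p=True q=True
F((p U q)) holds; first witness at position 0.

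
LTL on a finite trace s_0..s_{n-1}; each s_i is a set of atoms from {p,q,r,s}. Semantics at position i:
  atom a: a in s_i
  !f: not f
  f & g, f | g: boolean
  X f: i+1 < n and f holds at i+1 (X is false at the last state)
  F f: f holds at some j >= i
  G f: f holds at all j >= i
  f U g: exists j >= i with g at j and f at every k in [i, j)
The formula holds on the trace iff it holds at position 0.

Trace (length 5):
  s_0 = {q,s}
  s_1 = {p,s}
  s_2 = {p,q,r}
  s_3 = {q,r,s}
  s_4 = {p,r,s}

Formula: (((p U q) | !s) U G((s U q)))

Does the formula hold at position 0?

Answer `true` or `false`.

Answer: false

Derivation:
s_0={q,s}: (((p U q) | !s) U G((s U q)))=False ((p U q) | !s)=True (p U q)=True p=False q=True !s=False s=True G((s U q))=False (s U q)=True
s_1={p,s}: (((p U q) | !s) U G((s U q)))=False ((p U q) | !s)=True (p U q)=True p=True q=False !s=False s=True G((s U q))=False (s U q)=True
s_2={p,q,r}: (((p U q) | !s) U G((s U q)))=False ((p U q) | !s)=True (p U q)=True p=True q=True !s=True s=False G((s U q))=False (s U q)=True
s_3={q,r,s}: (((p U q) | !s) U G((s U q)))=False ((p U q) | !s)=True (p U q)=True p=False q=True !s=False s=True G((s U q))=False (s U q)=True
s_4={p,r,s}: (((p U q) | !s) U G((s U q)))=False ((p U q) | !s)=False (p U q)=False p=True q=False !s=False s=True G((s U q))=False (s U q)=False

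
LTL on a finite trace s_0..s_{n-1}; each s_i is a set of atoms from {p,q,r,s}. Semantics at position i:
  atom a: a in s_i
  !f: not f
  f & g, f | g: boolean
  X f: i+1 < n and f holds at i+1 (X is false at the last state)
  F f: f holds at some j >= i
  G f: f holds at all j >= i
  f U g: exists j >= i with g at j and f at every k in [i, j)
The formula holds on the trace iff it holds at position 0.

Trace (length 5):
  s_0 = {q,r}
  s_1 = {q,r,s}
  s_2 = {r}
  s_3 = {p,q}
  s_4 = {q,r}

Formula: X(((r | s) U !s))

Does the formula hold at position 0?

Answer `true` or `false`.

Answer: true

Derivation:
s_0={q,r}: X(((r | s) U !s))=True ((r | s) U !s)=True (r | s)=True r=True s=False !s=True
s_1={q,r,s}: X(((r | s) U !s))=True ((r | s) U !s)=True (r | s)=True r=True s=True !s=False
s_2={r}: X(((r | s) U !s))=True ((r | s) U !s)=True (r | s)=True r=True s=False !s=True
s_3={p,q}: X(((r | s) U !s))=True ((r | s) U !s)=True (r | s)=False r=False s=False !s=True
s_4={q,r}: X(((r | s) U !s))=False ((r | s) U !s)=True (r | s)=True r=True s=False !s=True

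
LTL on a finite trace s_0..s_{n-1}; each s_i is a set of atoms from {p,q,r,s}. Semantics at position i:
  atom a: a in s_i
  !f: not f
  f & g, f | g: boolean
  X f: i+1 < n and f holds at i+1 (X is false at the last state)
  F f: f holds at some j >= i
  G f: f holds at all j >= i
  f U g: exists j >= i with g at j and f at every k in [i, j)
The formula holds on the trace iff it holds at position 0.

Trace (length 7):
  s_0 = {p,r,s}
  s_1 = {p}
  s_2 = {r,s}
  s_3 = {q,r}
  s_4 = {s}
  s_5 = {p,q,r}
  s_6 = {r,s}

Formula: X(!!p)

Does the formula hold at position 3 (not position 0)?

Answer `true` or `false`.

Answer: false

Derivation:
s_0={p,r,s}: X(!!p)=True !!p=True !p=False p=True
s_1={p}: X(!!p)=False !!p=True !p=False p=True
s_2={r,s}: X(!!p)=False !!p=False !p=True p=False
s_3={q,r}: X(!!p)=False !!p=False !p=True p=False
s_4={s}: X(!!p)=True !!p=False !p=True p=False
s_5={p,q,r}: X(!!p)=False !!p=True !p=False p=True
s_6={r,s}: X(!!p)=False !!p=False !p=True p=False
Evaluating at position 3: result = False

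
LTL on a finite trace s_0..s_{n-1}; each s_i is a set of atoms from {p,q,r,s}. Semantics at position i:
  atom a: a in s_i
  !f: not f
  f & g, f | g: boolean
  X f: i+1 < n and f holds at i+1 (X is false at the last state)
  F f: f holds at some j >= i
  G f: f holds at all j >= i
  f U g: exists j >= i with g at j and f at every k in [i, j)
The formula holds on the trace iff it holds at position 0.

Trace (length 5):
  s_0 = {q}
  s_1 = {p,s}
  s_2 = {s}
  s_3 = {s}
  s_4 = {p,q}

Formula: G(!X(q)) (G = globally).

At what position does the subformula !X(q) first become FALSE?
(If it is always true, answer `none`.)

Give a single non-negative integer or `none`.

s_0={q}: !X(q)=True X(q)=False q=True
s_1={p,s}: !X(q)=True X(q)=False q=False
s_2={s}: !X(q)=True X(q)=False q=False
s_3={s}: !X(q)=False X(q)=True q=False
s_4={p,q}: !X(q)=True X(q)=False q=True
G(!X(q)) holds globally = False
First violation at position 3.

Answer: 3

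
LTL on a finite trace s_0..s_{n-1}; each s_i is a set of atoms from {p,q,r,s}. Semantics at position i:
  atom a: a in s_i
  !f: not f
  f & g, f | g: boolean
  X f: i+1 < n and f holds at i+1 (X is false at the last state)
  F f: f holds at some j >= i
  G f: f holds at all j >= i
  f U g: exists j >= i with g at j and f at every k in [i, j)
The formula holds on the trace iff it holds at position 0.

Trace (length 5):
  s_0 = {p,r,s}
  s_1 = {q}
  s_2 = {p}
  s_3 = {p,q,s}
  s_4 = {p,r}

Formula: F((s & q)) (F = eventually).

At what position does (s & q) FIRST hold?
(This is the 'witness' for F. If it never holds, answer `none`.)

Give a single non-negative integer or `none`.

s_0={p,r,s}: (s & q)=False s=True q=False
s_1={q}: (s & q)=False s=False q=True
s_2={p}: (s & q)=False s=False q=False
s_3={p,q,s}: (s & q)=True s=True q=True
s_4={p,r}: (s & q)=False s=False q=False
F((s & q)) holds; first witness at position 3.

Answer: 3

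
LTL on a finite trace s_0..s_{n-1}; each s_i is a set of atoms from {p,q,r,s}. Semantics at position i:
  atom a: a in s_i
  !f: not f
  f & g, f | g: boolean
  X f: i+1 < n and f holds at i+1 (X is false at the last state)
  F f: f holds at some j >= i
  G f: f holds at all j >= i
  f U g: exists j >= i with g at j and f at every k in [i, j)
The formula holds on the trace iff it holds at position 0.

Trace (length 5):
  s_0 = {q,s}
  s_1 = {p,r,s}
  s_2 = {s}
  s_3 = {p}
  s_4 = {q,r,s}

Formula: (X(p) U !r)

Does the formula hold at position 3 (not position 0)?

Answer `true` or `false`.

s_0={q,s}: (X(p) U !r)=True X(p)=True p=False !r=True r=False
s_1={p,r,s}: (X(p) U !r)=False X(p)=False p=True !r=False r=True
s_2={s}: (X(p) U !r)=True X(p)=True p=False !r=True r=False
s_3={p}: (X(p) U !r)=True X(p)=False p=True !r=True r=False
s_4={q,r,s}: (X(p) U !r)=False X(p)=False p=False !r=False r=True
Evaluating at position 3: result = True

Answer: true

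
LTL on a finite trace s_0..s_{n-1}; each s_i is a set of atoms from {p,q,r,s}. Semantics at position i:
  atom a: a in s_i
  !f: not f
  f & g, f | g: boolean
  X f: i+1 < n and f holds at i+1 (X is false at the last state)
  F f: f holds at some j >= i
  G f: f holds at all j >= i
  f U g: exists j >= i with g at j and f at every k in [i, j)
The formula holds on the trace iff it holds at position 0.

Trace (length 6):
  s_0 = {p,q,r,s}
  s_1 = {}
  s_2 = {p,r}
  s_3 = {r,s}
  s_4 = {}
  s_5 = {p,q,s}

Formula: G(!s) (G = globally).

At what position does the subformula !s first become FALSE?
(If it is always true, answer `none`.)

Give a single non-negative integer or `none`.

Answer: 0

Derivation:
s_0={p,q,r,s}: !s=False s=True
s_1={}: !s=True s=False
s_2={p,r}: !s=True s=False
s_3={r,s}: !s=False s=True
s_4={}: !s=True s=False
s_5={p,q,s}: !s=False s=True
G(!s) holds globally = False
First violation at position 0.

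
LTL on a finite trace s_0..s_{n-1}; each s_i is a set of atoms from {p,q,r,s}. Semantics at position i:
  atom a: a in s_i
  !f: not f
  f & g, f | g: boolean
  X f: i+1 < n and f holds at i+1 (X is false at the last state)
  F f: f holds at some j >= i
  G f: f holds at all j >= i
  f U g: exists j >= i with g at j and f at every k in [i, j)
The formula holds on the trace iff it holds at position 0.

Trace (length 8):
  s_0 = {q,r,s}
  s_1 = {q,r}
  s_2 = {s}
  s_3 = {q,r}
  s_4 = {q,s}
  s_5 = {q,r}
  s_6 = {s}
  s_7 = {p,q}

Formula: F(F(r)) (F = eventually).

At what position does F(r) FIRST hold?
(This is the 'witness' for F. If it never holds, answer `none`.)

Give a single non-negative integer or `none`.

Answer: 0

Derivation:
s_0={q,r,s}: F(r)=True r=True
s_1={q,r}: F(r)=True r=True
s_2={s}: F(r)=True r=False
s_3={q,r}: F(r)=True r=True
s_4={q,s}: F(r)=True r=False
s_5={q,r}: F(r)=True r=True
s_6={s}: F(r)=False r=False
s_7={p,q}: F(r)=False r=False
F(F(r)) holds; first witness at position 0.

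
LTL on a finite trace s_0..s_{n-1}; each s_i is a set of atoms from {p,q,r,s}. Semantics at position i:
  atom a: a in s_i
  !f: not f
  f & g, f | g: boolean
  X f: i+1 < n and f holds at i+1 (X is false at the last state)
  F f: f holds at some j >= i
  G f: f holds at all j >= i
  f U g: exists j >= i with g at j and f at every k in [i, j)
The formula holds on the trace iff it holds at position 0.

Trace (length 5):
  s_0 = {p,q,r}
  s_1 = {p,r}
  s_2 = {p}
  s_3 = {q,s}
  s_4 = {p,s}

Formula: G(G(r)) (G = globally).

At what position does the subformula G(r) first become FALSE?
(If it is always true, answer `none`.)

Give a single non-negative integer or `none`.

s_0={p,q,r}: G(r)=False r=True
s_1={p,r}: G(r)=False r=True
s_2={p}: G(r)=False r=False
s_3={q,s}: G(r)=False r=False
s_4={p,s}: G(r)=False r=False
G(G(r)) holds globally = False
First violation at position 0.

Answer: 0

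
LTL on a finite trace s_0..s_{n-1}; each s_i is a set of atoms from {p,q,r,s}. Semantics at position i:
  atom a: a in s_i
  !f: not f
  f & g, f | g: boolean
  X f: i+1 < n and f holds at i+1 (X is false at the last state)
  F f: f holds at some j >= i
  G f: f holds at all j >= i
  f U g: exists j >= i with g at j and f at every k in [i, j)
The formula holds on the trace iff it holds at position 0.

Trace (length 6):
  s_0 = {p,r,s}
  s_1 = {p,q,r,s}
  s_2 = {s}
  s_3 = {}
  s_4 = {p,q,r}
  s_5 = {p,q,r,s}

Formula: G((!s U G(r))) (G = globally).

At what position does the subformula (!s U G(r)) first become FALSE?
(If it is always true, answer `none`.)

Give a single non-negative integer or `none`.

Answer: 0

Derivation:
s_0={p,r,s}: (!s U G(r))=False !s=False s=True G(r)=False r=True
s_1={p,q,r,s}: (!s U G(r))=False !s=False s=True G(r)=False r=True
s_2={s}: (!s U G(r))=False !s=False s=True G(r)=False r=False
s_3={}: (!s U G(r))=True !s=True s=False G(r)=False r=False
s_4={p,q,r}: (!s U G(r))=True !s=True s=False G(r)=True r=True
s_5={p,q,r,s}: (!s U G(r))=True !s=False s=True G(r)=True r=True
G((!s U G(r))) holds globally = False
First violation at position 0.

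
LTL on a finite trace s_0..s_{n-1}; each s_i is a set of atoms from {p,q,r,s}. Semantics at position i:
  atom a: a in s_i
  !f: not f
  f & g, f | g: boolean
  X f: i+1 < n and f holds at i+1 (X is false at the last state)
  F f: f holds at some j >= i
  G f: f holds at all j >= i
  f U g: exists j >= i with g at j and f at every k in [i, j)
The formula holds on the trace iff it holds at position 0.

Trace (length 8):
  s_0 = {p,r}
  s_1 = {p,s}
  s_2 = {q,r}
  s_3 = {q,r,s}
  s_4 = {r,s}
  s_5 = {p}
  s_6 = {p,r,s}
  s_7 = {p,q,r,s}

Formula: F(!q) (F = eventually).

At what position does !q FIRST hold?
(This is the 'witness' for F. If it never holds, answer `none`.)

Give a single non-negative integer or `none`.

s_0={p,r}: !q=True q=False
s_1={p,s}: !q=True q=False
s_2={q,r}: !q=False q=True
s_3={q,r,s}: !q=False q=True
s_4={r,s}: !q=True q=False
s_5={p}: !q=True q=False
s_6={p,r,s}: !q=True q=False
s_7={p,q,r,s}: !q=False q=True
F(!q) holds; first witness at position 0.

Answer: 0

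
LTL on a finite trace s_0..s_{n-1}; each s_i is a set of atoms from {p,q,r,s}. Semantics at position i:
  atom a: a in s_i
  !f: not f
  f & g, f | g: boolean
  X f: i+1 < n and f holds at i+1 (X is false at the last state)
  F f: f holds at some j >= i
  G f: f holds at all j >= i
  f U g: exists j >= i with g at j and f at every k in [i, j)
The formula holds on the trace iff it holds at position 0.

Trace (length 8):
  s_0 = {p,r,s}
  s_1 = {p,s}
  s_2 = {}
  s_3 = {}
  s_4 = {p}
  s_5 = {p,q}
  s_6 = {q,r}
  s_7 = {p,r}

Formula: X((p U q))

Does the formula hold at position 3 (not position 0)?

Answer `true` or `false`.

s_0={p,r,s}: X((p U q))=False (p U q)=False p=True q=False
s_1={p,s}: X((p U q))=False (p U q)=False p=True q=False
s_2={}: X((p U q))=False (p U q)=False p=False q=False
s_3={}: X((p U q))=True (p U q)=False p=False q=False
s_4={p}: X((p U q))=True (p U q)=True p=True q=False
s_5={p,q}: X((p U q))=True (p U q)=True p=True q=True
s_6={q,r}: X((p U q))=False (p U q)=True p=False q=True
s_7={p,r}: X((p U q))=False (p U q)=False p=True q=False
Evaluating at position 3: result = True

Answer: true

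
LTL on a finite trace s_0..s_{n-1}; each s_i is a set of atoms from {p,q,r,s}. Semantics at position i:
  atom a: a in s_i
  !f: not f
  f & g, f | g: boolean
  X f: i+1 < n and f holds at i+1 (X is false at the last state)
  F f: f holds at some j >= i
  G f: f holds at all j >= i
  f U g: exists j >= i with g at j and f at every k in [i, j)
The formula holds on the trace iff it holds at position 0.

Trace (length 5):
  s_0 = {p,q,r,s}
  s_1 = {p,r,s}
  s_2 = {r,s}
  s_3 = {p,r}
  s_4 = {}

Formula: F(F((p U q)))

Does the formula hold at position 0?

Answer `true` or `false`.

s_0={p,q,r,s}: F(F((p U q)))=True F((p U q))=True (p U q)=True p=True q=True
s_1={p,r,s}: F(F((p U q)))=False F((p U q))=False (p U q)=False p=True q=False
s_2={r,s}: F(F((p U q)))=False F((p U q))=False (p U q)=False p=False q=False
s_3={p,r}: F(F((p U q)))=False F((p U q))=False (p U q)=False p=True q=False
s_4={}: F(F((p U q)))=False F((p U q))=False (p U q)=False p=False q=False

Answer: true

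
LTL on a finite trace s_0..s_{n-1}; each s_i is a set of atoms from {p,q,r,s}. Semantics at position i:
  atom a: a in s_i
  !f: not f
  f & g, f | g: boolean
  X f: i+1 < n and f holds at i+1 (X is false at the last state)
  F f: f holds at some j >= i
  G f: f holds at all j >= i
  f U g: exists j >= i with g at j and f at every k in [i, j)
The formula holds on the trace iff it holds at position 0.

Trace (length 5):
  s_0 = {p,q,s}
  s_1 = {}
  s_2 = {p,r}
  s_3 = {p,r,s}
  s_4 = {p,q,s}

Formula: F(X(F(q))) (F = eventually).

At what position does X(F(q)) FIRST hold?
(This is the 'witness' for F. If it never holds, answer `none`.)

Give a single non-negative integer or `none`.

Answer: 0

Derivation:
s_0={p,q,s}: X(F(q))=True F(q)=True q=True
s_1={}: X(F(q))=True F(q)=True q=False
s_2={p,r}: X(F(q))=True F(q)=True q=False
s_3={p,r,s}: X(F(q))=True F(q)=True q=False
s_4={p,q,s}: X(F(q))=False F(q)=True q=True
F(X(F(q))) holds; first witness at position 0.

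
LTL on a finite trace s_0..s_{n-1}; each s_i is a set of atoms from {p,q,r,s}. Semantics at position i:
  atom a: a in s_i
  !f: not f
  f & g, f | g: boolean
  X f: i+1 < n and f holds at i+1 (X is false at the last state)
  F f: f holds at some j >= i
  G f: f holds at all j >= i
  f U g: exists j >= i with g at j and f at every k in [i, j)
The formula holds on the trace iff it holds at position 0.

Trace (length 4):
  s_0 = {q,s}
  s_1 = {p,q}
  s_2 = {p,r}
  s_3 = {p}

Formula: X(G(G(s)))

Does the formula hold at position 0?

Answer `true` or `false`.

Answer: false

Derivation:
s_0={q,s}: X(G(G(s)))=False G(G(s))=False G(s)=False s=True
s_1={p,q}: X(G(G(s)))=False G(G(s))=False G(s)=False s=False
s_2={p,r}: X(G(G(s)))=False G(G(s))=False G(s)=False s=False
s_3={p}: X(G(G(s)))=False G(G(s))=False G(s)=False s=False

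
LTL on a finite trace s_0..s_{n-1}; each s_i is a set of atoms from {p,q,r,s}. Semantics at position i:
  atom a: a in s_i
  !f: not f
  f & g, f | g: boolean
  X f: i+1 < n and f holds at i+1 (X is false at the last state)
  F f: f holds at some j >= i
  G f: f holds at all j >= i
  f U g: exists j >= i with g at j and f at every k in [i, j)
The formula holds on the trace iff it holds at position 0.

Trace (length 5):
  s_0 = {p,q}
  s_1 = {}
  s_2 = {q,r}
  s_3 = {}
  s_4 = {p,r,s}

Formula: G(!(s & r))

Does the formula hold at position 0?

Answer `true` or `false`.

s_0={p,q}: G(!(s & r))=False !(s & r)=True (s & r)=False s=False r=False
s_1={}: G(!(s & r))=False !(s & r)=True (s & r)=False s=False r=False
s_2={q,r}: G(!(s & r))=False !(s & r)=True (s & r)=False s=False r=True
s_3={}: G(!(s & r))=False !(s & r)=True (s & r)=False s=False r=False
s_4={p,r,s}: G(!(s & r))=False !(s & r)=False (s & r)=True s=True r=True

Answer: false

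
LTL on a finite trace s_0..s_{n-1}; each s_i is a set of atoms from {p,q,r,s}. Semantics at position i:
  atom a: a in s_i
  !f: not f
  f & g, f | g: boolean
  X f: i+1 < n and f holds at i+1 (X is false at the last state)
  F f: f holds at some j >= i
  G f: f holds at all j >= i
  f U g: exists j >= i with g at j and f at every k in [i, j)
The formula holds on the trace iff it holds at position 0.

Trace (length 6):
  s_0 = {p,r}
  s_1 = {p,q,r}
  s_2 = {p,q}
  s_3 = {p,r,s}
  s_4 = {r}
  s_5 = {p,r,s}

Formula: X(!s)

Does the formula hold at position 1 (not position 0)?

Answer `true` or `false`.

s_0={p,r}: X(!s)=True !s=True s=False
s_1={p,q,r}: X(!s)=True !s=True s=False
s_2={p,q}: X(!s)=False !s=True s=False
s_3={p,r,s}: X(!s)=True !s=False s=True
s_4={r}: X(!s)=False !s=True s=False
s_5={p,r,s}: X(!s)=False !s=False s=True
Evaluating at position 1: result = True

Answer: true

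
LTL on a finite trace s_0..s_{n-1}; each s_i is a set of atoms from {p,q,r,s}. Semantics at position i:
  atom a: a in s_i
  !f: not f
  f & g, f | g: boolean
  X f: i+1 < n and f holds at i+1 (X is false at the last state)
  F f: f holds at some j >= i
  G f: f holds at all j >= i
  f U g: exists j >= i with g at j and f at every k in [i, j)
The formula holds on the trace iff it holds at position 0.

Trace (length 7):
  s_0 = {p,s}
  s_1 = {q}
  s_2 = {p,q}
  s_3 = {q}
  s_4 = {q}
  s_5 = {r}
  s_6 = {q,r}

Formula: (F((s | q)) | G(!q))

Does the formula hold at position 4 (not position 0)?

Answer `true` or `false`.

s_0={p,s}: (F((s | q)) | G(!q))=True F((s | q))=True (s | q)=True s=True q=False G(!q)=False !q=True
s_1={q}: (F((s | q)) | G(!q))=True F((s | q))=True (s | q)=True s=False q=True G(!q)=False !q=False
s_2={p,q}: (F((s | q)) | G(!q))=True F((s | q))=True (s | q)=True s=False q=True G(!q)=False !q=False
s_3={q}: (F((s | q)) | G(!q))=True F((s | q))=True (s | q)=True s=False q=True G(!q)=False !q=False
s_4={q}: (F((s | q)) | G(!q))=True F((s | q))=True (s | q)=True s=False q=True G(!q)=False !q=False
s_5={r}: (F((s | q)) | G(!q))=True F((s | q))=True (s | q)=False s=False q=False G(!q)=False !q=True
s_6={q,r}: (F((s | q)) | G(!q))=True F((s | q))=True (s | q)=True s=False q=True G(!q)=False !q=False
Evaluating at position 4: result = True

Answer: true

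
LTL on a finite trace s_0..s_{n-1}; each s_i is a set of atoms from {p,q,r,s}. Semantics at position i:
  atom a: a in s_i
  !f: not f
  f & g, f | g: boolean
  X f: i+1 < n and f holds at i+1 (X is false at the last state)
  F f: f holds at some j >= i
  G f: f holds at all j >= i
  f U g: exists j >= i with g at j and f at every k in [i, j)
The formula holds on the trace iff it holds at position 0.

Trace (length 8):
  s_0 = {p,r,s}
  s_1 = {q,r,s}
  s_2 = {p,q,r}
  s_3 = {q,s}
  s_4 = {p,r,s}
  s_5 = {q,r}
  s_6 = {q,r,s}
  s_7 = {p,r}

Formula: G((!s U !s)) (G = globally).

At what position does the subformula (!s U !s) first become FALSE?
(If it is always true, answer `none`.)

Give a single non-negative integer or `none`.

Answer: 0

Derivation:
s_0={p,r,s}: (!s U !s)=False !s=False s=True
s_1={q,r,s}: (!s U !s)=False !s=False s=True
s_2={p,q,r}: (!s U !s)=True !s=True s=False
s_3={q,s}: (!s U !s)=False !s=False s=True
s_4={p,r,s}: (!s U !s)=False !s=False s=True
s_5={q,r}: (!s U !s)=True !s=True s=False
s_6={q,r,s}: (!s U !s)=False !s=False s=True
s_7={p,r}: (!s U !s)=True !s=True s=False
G((!s U !s)) holds globally = False
First violation at position 0.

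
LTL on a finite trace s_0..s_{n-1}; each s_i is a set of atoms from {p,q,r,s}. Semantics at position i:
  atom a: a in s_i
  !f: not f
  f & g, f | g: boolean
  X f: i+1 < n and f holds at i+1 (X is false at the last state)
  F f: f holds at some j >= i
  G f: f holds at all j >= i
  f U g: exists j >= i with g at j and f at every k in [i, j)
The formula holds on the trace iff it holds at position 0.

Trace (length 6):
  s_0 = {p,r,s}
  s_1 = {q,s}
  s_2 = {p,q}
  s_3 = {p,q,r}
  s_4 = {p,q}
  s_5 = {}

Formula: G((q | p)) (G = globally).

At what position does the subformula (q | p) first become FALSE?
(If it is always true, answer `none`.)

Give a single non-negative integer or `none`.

s_0={p,r,s}: (q | p)=True q=False p=True
s_1={q,s}: (q | p)=True q=True p=False
s_2={p,q}: (q | p)=True q=True p=True
s_3={p,q,r}: (q | p)=True q=True p=True
s_4={p,q}: (q | p)=True q=True p=True
s_5={}: (q | p)=False q=False p=False
G((q | p)) holds globally = False
First violation at position 5.

Answer: 5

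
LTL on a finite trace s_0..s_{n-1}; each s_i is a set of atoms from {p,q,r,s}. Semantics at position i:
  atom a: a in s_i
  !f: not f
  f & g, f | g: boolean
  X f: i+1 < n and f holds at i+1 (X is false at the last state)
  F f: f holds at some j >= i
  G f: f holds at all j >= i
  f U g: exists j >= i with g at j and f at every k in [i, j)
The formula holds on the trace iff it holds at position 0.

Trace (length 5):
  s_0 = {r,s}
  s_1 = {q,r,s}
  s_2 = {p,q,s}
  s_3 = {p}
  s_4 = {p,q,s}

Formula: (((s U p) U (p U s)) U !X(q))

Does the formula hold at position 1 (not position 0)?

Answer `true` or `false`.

Answer: true

Derivation:
s_0={r,s}: (((s U p) U (p U s)) U !X(q))=True ((s U p) U (p U s))=True (s U p)=True s=True p=False (p U s)=True !X(q)=False X(q)=True q=False
s_1={q,r,s}: (((s U p) U (p U s)) U !X(q))=True ((s U p) U (p U s))=True (s U p)=True s=True p=False (p U s)=True !X(q)=False X(q)=True q=True
s_2={p,q,s}: (((s U p) U (p U s)) U !X(q))=True ((s U p) U (p U s))=True (s U p)=True s=True p=True (p U s)=True !X(q)=True X(q)=False q=True
s_3={p}: (((s U p) U (p U s)) U !X(q))=True ((s U p) U (p U s))=True (s U p)=True s=False p=True (p U s)=True !X(q)=False X(q)=True q=False
s_4={p,q,s}: (((s U p) U (p U s)) U !X(q))=True ((s U p) U (p U s))=True (s U p)=True s=True p=True (p U s)=True !X(q)=True X(q)=False q=True
Evaluating at position 1: result = True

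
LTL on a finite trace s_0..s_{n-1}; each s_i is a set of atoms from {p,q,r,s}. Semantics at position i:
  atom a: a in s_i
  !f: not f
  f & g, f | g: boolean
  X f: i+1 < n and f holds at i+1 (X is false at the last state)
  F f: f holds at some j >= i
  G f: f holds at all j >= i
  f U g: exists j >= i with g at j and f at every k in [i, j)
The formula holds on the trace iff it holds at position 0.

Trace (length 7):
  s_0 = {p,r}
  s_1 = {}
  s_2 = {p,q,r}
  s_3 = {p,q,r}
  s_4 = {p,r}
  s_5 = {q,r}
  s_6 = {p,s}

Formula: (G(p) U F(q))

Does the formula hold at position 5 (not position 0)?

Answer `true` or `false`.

Answer: true

Derivation:
s_0={p,r}: (G(p) U F(q))=True G(p)=False p=True F(q)=True q=False
s_1={}: (G(p) U F(q))=True G(p)=False p=False F(q)=True q=False
s_2={p,q,r}: (G(p) U F(q))=True G(p)=False p=True F(q)=True q=True
s_3={p,q,r}: (G(p) U F(q))=True G(p)=False p=True F(q)=True q=True
s_4={p,r}: (G(p) U F(q))=True G(p)=False p=True F(q)=True q=False
s_5={q,r}: (G(p) U F(q))=True G(p)=False p=False F(q)=True q=True
s_6={p,s}: (G(p) U F(q))=False G(p)=True p=True F(q)=False q=False
Evaluating at position 5: result = True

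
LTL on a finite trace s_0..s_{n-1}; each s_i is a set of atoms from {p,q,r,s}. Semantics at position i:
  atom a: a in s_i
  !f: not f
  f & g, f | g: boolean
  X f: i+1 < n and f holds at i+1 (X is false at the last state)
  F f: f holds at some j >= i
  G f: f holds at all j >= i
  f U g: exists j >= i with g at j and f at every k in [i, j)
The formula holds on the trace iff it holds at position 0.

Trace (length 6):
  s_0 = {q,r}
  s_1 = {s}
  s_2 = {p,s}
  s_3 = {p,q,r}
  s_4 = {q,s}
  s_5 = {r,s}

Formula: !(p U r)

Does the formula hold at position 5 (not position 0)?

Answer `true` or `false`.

Answer: false

Derivation:
s_0={q,r}: !(p U r)=False (p U r)=True p=False r=True
s_1={s}: !(p U r)=True (p U r)=False p=False r=False
s_2={p,s}: !(p U r)=False (p U r)=True p=True r=False
s_3={p,q,r}: !(p U r)=False (p U r)=True p=True r=True
s_4={q,s}: !(p U r)=True (p U r)=False p=False r=False
s_5={r,s}: !(p U r)=False (p U r)=True p=False r=True
Evaluating at position 5: result = False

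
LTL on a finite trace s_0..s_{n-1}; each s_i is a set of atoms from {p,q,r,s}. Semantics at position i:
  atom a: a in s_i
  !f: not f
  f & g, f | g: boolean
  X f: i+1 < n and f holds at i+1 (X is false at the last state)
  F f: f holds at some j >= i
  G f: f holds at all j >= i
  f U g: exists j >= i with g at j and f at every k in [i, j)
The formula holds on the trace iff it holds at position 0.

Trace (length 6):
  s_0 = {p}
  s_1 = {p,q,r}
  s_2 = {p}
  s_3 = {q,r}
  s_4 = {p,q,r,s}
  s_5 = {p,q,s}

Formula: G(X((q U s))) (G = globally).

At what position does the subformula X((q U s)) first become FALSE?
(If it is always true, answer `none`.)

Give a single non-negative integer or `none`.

s_0={p}: X((q U s))=False (q U s)=False q=False s=False
s_1={p,q,r}: X((q U s))=False (q U s)=False q=True s=False
s_2={p}: X((q U s))=True (q U s)=False q=False s=False
s_3={q,r}: X((q U s))=True (q U s)=True q=True s=False
s_4={p,q,r,s}: X((q U s))=True (q U s)=True q=True s=True
s_5={p,q,s}: X((q U s))=False (q U s)=True q=True s=True
G(X((q U s))) holds globally = False
First violation at position 0.

Answer: 0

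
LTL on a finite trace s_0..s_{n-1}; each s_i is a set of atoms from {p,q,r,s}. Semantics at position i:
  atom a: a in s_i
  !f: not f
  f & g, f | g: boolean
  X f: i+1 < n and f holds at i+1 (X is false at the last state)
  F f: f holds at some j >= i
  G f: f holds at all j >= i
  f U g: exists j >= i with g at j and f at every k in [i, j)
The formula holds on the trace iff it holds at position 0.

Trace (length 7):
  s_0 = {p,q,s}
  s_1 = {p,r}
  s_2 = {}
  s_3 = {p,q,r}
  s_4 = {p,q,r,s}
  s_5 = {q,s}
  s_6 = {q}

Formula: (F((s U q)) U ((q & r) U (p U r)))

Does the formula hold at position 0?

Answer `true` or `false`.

Answer: true

Derivation:
s_0={p,q,s}: (F((s U q)) U ((q & r) U (p U r)))=True F((s U q))=True (s U q)=True s=True q=True ((q & r) U (p U r))=True (q & r)=False r=False (p U r)=True p=True
s_1={p,r}: (F((s U q)) U ((q & r) U (p U r)))=True F((s U q))=True (s U q)=False s=False q=False ((q & r) U (p U r))=True (q & r)=False r=True (p U r)=True p=True
s_2={}: (F((s U q)) U ((q & r) U (p U r)))=True F((s U q))=True (s U q)=False s=False q=False ((q & r) U (p U r))=False (q & r)=False r=False (p U r)=False p=False
s_3={p,q,r}: (F((s U q)) U ((q & r) U (p U r)))=True F((s U q))=True (s U q)=True s=False q=True ((q & r) U (p U r))=True (q & r)=True r=True (p U r)=True p=True
s_4={p,q,r,s}: (F((s U q)) U ((q & r) U (p U r)))=True F((s U q))=True (s U q)=True s=True q=True ((q & r) U (p U r))=True (q & r)=True r=True (p U r)=True p=True
s_5={q,s}: (F((s U q)) U ((q & r) U (p U r)))=False F((s U q))=True (s U q)=True s=True q=True ((q & r) U (p U r))=False (q & r)=False r=False (p U r)=False p=False
s_6={q}: (F((s U q)) U ((q & r) U (p U r)))=False F((s U q))=True (s U q)=True s=False q=True ((q & r) U (p U r))=False (q & r)=False r=False (p U r)=False p=False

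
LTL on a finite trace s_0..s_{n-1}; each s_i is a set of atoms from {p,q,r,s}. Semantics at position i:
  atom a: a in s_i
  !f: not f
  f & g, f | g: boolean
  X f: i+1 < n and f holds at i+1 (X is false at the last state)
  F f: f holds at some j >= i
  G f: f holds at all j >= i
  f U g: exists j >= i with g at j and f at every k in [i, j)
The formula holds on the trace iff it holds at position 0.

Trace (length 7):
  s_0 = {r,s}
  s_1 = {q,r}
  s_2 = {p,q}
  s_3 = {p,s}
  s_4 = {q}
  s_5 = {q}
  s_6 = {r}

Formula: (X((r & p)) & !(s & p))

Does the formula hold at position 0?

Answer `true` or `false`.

Answer: false

Derivation:
s_0={r,s}: (X((r & p)) & !(s & p))=False X((r & p))=False (r & p)=False r=True p=False !(s & p)=True (s & p)=False s=True
s_1={q,r}: (X((r & p)) & !(s & p))=False X((r & p))=False (r & p)=False r=True p=False !(s & p)=True (s & p)=False s=False
s_2={p,q}: (X((r & p)) & !(s & p))=False X((r & p))=False (r & p)=False r=False p=True !(s & p)=True (s & p)=False s=False
s_3={p,s}: (X((r & p)) & !(s & p))=False X((r & p))=False (r & p)=False r=False p=True !(s & p)=False (s & p)=True s=True
s_4={q}: (X((r & p)) & !(s & p))=False X((r & p))=False (r & p)=False r=False p=False !(s & p)=True (s & p)=False s=False
s_5={q}: (X((r & p)) & !(s & p))=False X((r & p))=False (r & p)=False r=False p=False !(s & p)=True (s & p)=False s=False
s_6={r}: (X((r & p)) & !(s & p))=False X((r & p))=False (r & p)=False r=True p=False !(s & p)=True (s & p)=False s=False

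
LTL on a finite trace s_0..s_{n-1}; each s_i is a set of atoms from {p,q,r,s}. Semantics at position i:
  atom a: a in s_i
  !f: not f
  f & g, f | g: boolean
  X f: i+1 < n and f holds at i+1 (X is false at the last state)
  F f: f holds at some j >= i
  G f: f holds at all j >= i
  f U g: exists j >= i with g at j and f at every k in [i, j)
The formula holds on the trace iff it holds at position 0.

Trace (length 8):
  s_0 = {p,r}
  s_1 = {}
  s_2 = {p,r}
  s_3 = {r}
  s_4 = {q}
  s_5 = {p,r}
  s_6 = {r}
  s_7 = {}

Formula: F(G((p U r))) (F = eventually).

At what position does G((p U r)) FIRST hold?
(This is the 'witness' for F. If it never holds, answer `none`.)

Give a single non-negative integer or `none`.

s_0={p,r}: G((p U r))=False (p U r)=True p=True r=True
s_1={}: G((p U r))=False (p U r)=False p=False r=False
s_2={p,r}: G((p U r))=False (p U r)=True p=True r=True
s_3={r}: G((p U r))=False (p U r)=True p=False r=True
s_4={q}: G((p U r))=False (p U r)=False p=False r=False
s_5={p,r}: G((p U r))=False (p U r)=True p=True r=True
s_6={r}: G((p U r))=False (p U r)=True p=False r=True
s_7={}: G((p U r))=False (p U r)=False p=False r=False
F(G((p U r))) does not hold (no witness exists).

Answer: none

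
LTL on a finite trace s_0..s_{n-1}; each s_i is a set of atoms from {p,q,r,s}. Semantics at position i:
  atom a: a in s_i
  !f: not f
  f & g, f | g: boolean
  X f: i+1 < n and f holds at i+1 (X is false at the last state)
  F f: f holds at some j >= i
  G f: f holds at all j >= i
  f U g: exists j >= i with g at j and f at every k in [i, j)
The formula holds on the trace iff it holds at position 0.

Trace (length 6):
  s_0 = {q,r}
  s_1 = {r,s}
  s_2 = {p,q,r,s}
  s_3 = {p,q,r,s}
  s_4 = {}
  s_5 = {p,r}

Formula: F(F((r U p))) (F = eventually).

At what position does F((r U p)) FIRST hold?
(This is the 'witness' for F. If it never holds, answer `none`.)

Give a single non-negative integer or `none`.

s_0={q,r}: F((r U p))=True (r U p)=True r=True p=False
s_1={r,s}: F((r U p))=True (r U p)=True r=True p=False
s_2={p,q,r,s}: F((r U p))=True (r U p)=True r=True p=True
s_3={p,q,r,s}: F((r U p))=True (r U p)=True r=True p=True
s_4={}: F((r U p))=True (r U p)=False r=False p=False
s_5={p,r}: F((r U p))=True (r U p)=True r=True p=True
F(F((r U p))) holds; first witness at position 0.

Answer: 0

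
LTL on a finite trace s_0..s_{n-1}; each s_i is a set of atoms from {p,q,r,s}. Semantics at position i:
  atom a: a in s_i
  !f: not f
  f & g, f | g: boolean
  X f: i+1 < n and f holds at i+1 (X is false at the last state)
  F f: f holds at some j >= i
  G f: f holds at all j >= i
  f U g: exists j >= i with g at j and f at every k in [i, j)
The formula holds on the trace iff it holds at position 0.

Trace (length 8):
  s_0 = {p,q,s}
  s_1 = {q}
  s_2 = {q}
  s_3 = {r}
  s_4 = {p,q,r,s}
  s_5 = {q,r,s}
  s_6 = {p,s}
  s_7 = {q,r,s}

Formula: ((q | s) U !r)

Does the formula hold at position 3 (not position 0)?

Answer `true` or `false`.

s_0={p,q,s}: ((q | s) U !r)=True (q | s)=True q=True s=True !r=True r=False
s_1={q}: ((q | s) U !r)=True (q | s)=True q=True s=False !r=True r=False
s_2={q}: ((q | s) U !r)=True (q | s)=True q=True s=False !r=True r=False
s_3={r}: ((q | s) U !r)=False (q | s)=False q=False s=False !r=False r=True
s_4={p,q,r,s}: ((q | s) U !r)=True (q | s)=True q=True s=True !r=False r=True
s_5={q,r,s}: ((q | s) U !r)=True (q | s)=True q=True s=True !r=False r=True
s_6={p,s}: ((q | s) U !r)=True (q | s)=True q=False s=True !r=True r=False
s_7={q,r,s}: ((q | s) U !r)=False (q | s)=True q=True s=True !r=False r=True
Evaluating at position 3: result = False

Answer: false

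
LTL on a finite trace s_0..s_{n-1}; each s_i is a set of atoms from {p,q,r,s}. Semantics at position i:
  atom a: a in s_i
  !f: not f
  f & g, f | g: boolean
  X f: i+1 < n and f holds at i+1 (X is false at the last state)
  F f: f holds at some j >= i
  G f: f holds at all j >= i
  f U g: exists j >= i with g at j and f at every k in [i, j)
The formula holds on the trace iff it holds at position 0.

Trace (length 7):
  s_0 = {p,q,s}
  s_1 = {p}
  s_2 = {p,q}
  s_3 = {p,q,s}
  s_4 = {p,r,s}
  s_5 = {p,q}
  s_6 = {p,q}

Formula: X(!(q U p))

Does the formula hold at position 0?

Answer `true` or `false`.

Answer: false

Derivation:
s_0={p,q,s}: X(!(q U p))=False !(q U p)=False (q U p)=True q=True p=True
s_1={p}: X(!(q U p))=False !(q U p)=False (q U p)=True q=False p=True
s_2={p,q}: X(!(q U p))=False !(q U p)=False (q U p)=True q=True p=True
s_3={p,q,s}: X(!(q U p))=False !(q U p)=False (q U p)=True q=True p=True
s_4={p,r,s}: X(!(q U p))=False !(q U p)=False (q U p)=True q=False p=True
s_5={p,q}: X(!(q U p))=False !(q U p)=False (q U p)=True q=True p=True
s_6={p,q}: X(!(q U p))=False !(q U p)=False (q U p)=True q=True p=True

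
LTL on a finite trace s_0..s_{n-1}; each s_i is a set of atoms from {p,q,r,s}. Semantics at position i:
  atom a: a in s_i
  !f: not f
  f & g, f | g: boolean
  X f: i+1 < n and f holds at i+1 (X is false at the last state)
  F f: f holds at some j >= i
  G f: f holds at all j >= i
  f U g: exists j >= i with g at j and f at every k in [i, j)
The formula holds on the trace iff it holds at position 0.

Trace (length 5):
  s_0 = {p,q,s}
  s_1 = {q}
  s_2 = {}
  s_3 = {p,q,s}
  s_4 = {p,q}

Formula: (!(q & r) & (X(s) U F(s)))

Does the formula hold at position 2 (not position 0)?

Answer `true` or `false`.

Answer: true

Derivation:
s_0={p,q,s}: (!(q & r) & (X(s) U F(s)))=True !(q & r)=True (q & r)=False q=True r=False (X(s) U F(s))=True X(s)=False s=True F(s)=True
s_1={q}: (!(q & r) & (X(s) U F(s)))=True !(q & r)=True (q & r)=False q=True r=False (X(s) U F(s))=True X(s)=False s=False F(s)=True
s_2={}: (!(q & r) & (X(s) U F(s)))=True !(q & r)=True (q & r)=False q=False r=False (X(s) U F(s))=True X(s)=True s=False F(s)=True
s_3={p,q,s}: (!(q & r) & (X(s) U F(s)))=True !(q & r)=True (q & r)=False q=True r=False (X(s) U F(s))=True X(s)=False s=True F(s)=True
s_4={p,q}: (!(q & r) & (X(s) U F(s)))=False !(q & r)=True (q & r)=False q=True r=False (X(s) U F(s))=False X(s)=False s=False F(s)=False
Evaluating at position 2: result = True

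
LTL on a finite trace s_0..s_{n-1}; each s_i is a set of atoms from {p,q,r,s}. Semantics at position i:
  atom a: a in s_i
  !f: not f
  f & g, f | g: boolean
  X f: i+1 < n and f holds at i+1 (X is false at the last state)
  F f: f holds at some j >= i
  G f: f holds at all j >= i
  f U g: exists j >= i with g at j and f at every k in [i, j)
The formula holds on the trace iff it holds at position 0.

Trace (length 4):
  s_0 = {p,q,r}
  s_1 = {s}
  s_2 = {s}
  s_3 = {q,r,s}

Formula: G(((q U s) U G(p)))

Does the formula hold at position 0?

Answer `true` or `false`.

s_0={p,q,r}: G(((q U s) U G(p)))=False ((q U s) U G(p))=False (q U s)=True q=True s=False G(p)=False p=True
s_1={s}: G(((q U s) U G(p)))=False ((q U s) U G(p))=False (q U s)=True q=False s=True G(p)=False p=False
s_2={s}: G(((q U s) U G(p)))=False ((q U s) U G(p))=False (q U s)=True q=False s=True G(p)=False p=False
s_3={q,r,s}: G(((q U s) U G(p)))=False ((q U s) U G(p))=False (q U s)=True q=True s=True G(p)=False p=False

Answer: false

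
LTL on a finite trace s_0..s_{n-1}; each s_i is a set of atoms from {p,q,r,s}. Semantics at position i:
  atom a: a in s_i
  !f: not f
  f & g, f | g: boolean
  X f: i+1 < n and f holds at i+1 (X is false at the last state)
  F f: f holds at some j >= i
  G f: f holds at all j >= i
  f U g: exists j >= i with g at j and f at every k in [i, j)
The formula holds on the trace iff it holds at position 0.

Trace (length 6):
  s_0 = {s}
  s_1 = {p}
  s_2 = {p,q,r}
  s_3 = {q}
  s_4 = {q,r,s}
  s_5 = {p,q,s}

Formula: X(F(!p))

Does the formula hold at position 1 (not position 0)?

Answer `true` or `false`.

s_0={s}: X(F(!p))=True F(!p)=True !p=True p=False
s_1={p}: X(F(!p))=True F(!p)=True !p=False p=True
s_2={p,q,r}: X(F(!p))=True F(!p)=True !p=False p=True
s_3={q}: X(F(!p))=True F(!p)=True !p=True p=False
s_4={q,r,s}: X(F(!p))=False F(!p)=True !p=True p=False
s_5={p,q,s}: X(F(!p))=False F(!p)=False !p=False p=True
Evaluating at position 1: result = True

Answer: true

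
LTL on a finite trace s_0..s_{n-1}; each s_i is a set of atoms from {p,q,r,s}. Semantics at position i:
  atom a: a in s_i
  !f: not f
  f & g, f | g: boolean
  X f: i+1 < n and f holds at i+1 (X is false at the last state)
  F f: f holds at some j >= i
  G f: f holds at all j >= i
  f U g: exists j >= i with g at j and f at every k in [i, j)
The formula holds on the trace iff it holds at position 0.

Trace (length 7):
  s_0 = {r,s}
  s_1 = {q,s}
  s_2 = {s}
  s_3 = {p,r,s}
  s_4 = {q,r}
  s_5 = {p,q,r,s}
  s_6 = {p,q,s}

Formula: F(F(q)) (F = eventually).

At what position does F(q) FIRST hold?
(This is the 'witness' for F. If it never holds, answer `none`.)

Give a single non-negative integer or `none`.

s_0={r,s}: F(q)=True q=False
s_1={q,s}: F(q)=True q=True
s_2={s}: F(q)=True q=False
s_3={p,r,s}: F(q)=True q=False
s_4={q,r}: F(q)=True q=True
s_5={p,q,r,s}: F(q)=True q=True
s_6={p,q,s}: F(q)=True q=True
F(F(q)) holds; first witness at position 0.

Answer: 0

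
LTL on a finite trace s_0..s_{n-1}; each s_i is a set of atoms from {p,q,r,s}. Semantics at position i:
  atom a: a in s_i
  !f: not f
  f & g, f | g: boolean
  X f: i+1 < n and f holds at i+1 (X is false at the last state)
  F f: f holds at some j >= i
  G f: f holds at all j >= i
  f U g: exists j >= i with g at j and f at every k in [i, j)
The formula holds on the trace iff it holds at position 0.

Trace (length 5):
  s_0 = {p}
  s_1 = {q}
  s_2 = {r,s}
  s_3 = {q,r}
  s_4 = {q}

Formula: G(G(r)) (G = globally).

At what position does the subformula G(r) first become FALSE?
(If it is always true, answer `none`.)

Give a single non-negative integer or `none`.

s_0={p}: G(r)=False r=False
s_1={q}: G(r)=False r=False
s_2={r,s}: G(r)=False r=True
s_3={q,r}: G(r)=False r=True
s_4={q}: G(r)=False r=False
G(G(r)) holds globally = False
First violation at position 0.

Answer: 0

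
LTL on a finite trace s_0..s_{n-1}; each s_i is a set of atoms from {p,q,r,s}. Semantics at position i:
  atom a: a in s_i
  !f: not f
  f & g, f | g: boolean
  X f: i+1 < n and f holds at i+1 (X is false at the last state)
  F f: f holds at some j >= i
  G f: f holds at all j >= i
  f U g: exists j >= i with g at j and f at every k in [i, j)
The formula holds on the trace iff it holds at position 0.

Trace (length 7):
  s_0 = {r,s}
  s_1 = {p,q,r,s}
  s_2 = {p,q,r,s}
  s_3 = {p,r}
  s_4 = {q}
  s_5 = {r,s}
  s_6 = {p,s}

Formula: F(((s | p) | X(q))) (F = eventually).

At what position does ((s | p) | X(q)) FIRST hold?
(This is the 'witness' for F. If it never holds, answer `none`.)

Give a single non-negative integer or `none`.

Answer: 0

Derivation:
s_0={r,s}: ((s | p) | X(q))=True (s | p)=True s=True p=False X(q)=True q=False
s_1={p,q,r,s}: ((s | p) | X(q))=True (s | p)=True s=True p=True X(q)=True q=True
s_2={p,q,r,s}: ((s | p) | X(q))=True (s | p)=True s=True p=True X(q)=False q=True
s_3={p,r}: ((s | p) | X(q))=True (s | p)=True s=False p=True X(q)=True q=False
s_4={q}: ((s | p) | X(q))=False (s | p)=False s=False p=False X(q)=False q=True
s_5={r,s}: ((s | p) | X(q))=True (s | p)=True s=True p=False X(q)=False q=False
s_6={p,s}: ((s | p) | X(q))=True (s | p)=True s=True p=True X(q)=False q=False
F(((s | p) | X(q))) holds; first witness at position 0.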